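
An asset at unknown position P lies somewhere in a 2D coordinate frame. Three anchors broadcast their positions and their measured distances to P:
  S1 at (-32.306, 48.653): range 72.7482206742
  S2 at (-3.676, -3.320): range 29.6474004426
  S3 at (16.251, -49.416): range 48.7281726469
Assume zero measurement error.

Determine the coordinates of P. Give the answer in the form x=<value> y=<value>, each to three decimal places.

x=-25.166 y=-23.744

eq1: (x + 32.306)² + (y − 48.653)² = 72.7482206742²
eq2: (x + 3.676)² + (y + 3.320)² = 29.6474004426²
eq3: (x − 16.251)² + (y + 49.416)² = 48.7281726469²
eq3−eq2, eq3−eq1 (x²,y² cancel):
  -39.854·x + 92.192·y = -1186.034225
  -97.114·x + 196.138·y = -2213.112814
det = -39.854·196.138 − 92.192·-97.114 = 1136.250036
x = (-1186.034225·196.138 − 92.192·-2213.112814) / 1136.250036 = -25.166190
y = (-39.854·-2213.112814 − -1186.034225·-97.114) / 1136.250036 = -23.744008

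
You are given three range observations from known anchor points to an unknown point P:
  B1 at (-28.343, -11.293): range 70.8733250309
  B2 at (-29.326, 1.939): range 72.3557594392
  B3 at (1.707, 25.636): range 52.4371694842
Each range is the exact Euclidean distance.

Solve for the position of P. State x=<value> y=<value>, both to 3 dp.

x=42.424 y=-7.407

eq1: (x + 28.343)² + (y + 11.293)² = 70.8733250309²
eq2: (x + 29.326)² + (y − 1.939)² = 72.3557594392²
eq3: (x − 1.707)² + (y − 25.636)² = 52.4371694842²
eq2−eq1, eq2−eq3 (x²,y² cancel):
  1.966·x − 26.464·y = 279.411224
  62.066·x + 47.394·y = 2282.043529
det = 1.966·47.394 − -26.464·62.066 = 1735.691228
x = (279.411224·47.394 − -26.464·2282.043529) / 1735.691228 = 42.423684
y = (1.966·2282.043529 − 279.411224·62.066) / 1735.691228 = -7.406524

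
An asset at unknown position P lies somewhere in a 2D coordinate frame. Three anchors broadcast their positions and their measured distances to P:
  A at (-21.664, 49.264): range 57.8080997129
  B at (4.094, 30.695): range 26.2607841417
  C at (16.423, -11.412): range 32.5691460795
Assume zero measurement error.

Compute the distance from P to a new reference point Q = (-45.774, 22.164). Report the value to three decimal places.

73.517

eq1: (x + 21.664)² + (y − 49.264)² = 57.8080997129²
eq2: (x − 4.094)² + (y − 30.695)² = 26.2607841417²
eq3: (x − 16.423)² + (y + 11.412)² = 32.5691460795²
eq2−eq3, eq2−eq1 (x²,y² cancel):
  24.658·x − 84.214·y = -930.115681
  -51.516·x + 37.138·y = -714.820878
det = 24.658·37.138 − -84.214·-51.516 = -3422.619620
x = (-930.115681·37.138 − -84.214·-714.820878) / -3422.619620 = 27.680716
y = (24.658·-714.820878 − -930.115681·-51.516) / -3422.619620 = 19.149628
|P − Q| = √((27.680716 − -45.774)² + (19.149628 − 22.164)²) = 73.516541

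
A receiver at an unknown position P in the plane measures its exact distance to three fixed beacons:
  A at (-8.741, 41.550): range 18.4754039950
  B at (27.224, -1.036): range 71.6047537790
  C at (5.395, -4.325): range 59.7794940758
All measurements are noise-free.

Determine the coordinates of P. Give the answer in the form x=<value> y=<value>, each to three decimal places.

x=-26.635 y=46.150

eq1: (x + 8.741)² + (y − 41.550)² = 18.4754039950²
eq2: (x − 27.224)² + (y + 1.036)² = 71.6047537790²
eq3: (x − 5.395)² + (y + 4.325)² = 59.7794940758²
eq1−eq3, eq1−eq2 (x²,y² cancel):
  28.272·x − 91.750·y = -4987.243290
  71.930·x − 85.172·y = -5846.488320
det = 28.272·-85.172 − -91.750·71.930 = 4191.594716
x = (-4987.243290·-85.172 − -91.750·-5846.488320) / 4191.594716 = -26.634688
y = (28.272·-5846.488320 − -4987.243290·71.930) / 4191.594716 = 46.149617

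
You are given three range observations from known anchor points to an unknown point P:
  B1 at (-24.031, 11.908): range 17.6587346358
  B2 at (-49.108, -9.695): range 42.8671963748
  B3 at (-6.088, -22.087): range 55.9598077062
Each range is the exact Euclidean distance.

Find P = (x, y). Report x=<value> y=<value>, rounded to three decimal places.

x=-29.824 y=28.590

eq1: (x + 24.031)² + (y − 11.908)² = 17.6587346358²
eq2: (x + 49.108)² + (y + 9.695)² = 42.8671963748²
eq3: (x + 6.088)² + (y + 22.087)² = 55.9598077062²
eq2−eq1, eq2−eq3 (x²,y² cancel):
  50.154·x + 43.206·y = -260.533648
  86.040·x − 24.784·y = -3274.592929
det = 50.154·-24.784 − 43.206·86.040 = -4960.460976
x = (-260.533648·-24.784 − 43.206·-3274.592929) / -4960.460976 = -29.823665
y = (50.154·-3274.592929 − -260.533648·86.040) / -4960.460976 = 28.589605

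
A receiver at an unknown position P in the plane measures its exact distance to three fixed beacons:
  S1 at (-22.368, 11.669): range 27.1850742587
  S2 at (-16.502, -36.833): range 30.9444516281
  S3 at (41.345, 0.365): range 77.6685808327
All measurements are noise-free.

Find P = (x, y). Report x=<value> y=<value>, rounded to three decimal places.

eq1: (x + 22.368)² + (y − 11.669)² = 27.1850742587²
eq2: (x + 16.502)² + (y + 36.833)² = 30.9444516281²
eq3: (x − 41.345)² + (y − 0.365)² = 77.6685808327²
eq1−eq3, eq1−eq2 (x²,y² cancel):
  127.426·x − 22.608·y = -4220.330921
  11.732·x − 97.004·y = 773.962084
det = 127.426·-97.004 − -22.608·11.732 = -12095.594648
x = (-4220.330921·-97.004 − -22.608·773.962084) / -12095.594648 = -35.292743
y = (127.426·773.962084 − -4220.330921·11.732) / -12095.594648 = -12.247088

x=-35.293 y=-12.247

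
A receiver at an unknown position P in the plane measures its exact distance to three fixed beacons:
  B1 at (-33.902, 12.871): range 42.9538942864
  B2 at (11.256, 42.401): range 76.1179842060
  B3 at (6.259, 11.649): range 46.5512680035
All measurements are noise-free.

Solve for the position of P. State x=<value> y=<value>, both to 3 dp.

x=-19.038 y=-27.429

eq1: (x + 33.902)² + (y − 12.871)² = 42.9538942864²
eq2: (x − 11.256)² + (y − 42.401)² = 76.1179842060²
eq3: (x − 6.259)² + (y − 11.649)² = 46.5512680035²
eq2−eq3, eq2−eq1 (x²,y² cancel):
  -9.994·x − 61.504·y = 1877.258912
  -90.316·x − 59.060·y = 3339.376393
det = -9.994·-59.060 − -61.504·-90.316 = -4964.549624
x = (1877.258912·-59.060 − -61.504·3339.376393) / -4964.549624 = -19.037798
y = (-9.994·3339.376393 − 1877.258912·-90.316) / -4964.549624 = -27.429032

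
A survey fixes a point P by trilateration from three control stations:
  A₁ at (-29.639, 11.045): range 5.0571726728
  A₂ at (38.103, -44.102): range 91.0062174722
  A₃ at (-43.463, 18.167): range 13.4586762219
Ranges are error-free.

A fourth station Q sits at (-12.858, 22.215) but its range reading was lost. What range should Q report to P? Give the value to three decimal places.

18.367

eq1: (x + 29.639)² + (y − 11.045)² = 5.0571726728²
eq2: (x − 38.103)² + (y + 44.102)² = 91.0062174722²
eq3: (x + 43.463)² + (y − 18.167)² = 13.4586762219²
eq3−eq2, eq3−eq1 (x²,y² cancel):
  163.132·x − 124.538·y = -6923.242898
  27.648·x − 14.244·y = -1063.048942
det = 163.132·-14.244 − -124.538·27.648 = 1119.574416
x = (-6923.242898·-14.244 − -124.538·-1063.048942) / 1119.574416 = -30.167997
y = (163.132·-1063.048942 − -6923.242898·27.648) / 1119.574416 = 16.074429
|P − Q| = √((-30.167997 − -12.858)² + (16.074429 − 22.215)²) = 18.366889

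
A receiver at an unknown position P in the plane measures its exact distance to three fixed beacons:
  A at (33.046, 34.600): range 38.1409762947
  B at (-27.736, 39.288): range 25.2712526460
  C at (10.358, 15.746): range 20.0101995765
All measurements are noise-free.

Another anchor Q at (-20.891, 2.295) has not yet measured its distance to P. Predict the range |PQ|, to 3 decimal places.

31.203

eq1: (x − 33.046)² + (y − 34.600)² = 38.1409762947²
eq2: (x + 27.736)² + (y − 39.288)² = 25.2712526460²
eq3: (x − 10.358)² + (y − 15.746)² = 20.0101995765²
eq1−eq2, eq1−eq3 (x²,y² cancel):
  -121.564·x + 9.376·y = 839.732386
  -45.376·x − 37.708·y = -879.647450
det = -121.564·-37.708 − 9.376·-45.376 = 5009.380688
x = (839.732386·-37.708 − 9.376·-879.647450) / 5009.380688 = -4.674641
y = (-121.564·-879.647450 − 839.732386·-45.376) / 5009.380688 = 28.953112
|P − Q| = √((-4.674641 − -20.891)² + (28.953112 − 2.295)²) = 31.202968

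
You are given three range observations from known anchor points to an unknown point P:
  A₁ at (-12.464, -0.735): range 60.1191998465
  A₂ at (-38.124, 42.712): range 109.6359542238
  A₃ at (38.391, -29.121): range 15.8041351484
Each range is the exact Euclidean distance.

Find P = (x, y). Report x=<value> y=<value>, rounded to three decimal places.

x=30.483 y=-42.805

eq1: (x + 12.464)² + (y + 0.735)² = 60.1191998465²
eq2: (x + 38.124)² + (y − 42.712)² = 109.6359542238²
eq3: (x − 38.391)² + (y + 29.121)² = 15.8041351484²
eq1−eq3, eq1−eq2 (x²,y² cancel):
  101.710·x − 56.772·y = 5530.557503
  -51.320·x + 86.894·y = -5283.861469
det = 101.710·86.894 − -56.772·-51.320 = 5924.449700
x = (5530.557503·86.894 − -56.772·-5283.861469) / 5924.449700 = 30.483317
y = (101.710·-5283.861469 − 5530.557503·-51.320) / 5924.449700 = -42.804539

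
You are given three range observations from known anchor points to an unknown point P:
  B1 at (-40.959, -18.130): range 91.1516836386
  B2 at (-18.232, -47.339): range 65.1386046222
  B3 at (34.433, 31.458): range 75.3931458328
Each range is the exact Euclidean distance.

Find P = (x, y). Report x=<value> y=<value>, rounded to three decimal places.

eq1: (x + 40.959)² + (y + 18.130)² = 91.1516836386²
eq2: (x + 18.232)² + (y + 47.339)² = 65.1386046222²
eq3: (x − 34.433)² + (y − 31.458)² = 75.3931458328²
eq1−eq2, eq1−eq3 (x²,y² cancel):
  45.454·x − 58.418·y = 4632.641782
  150.784·x + 99.176·y = 2793.403664
det = 45.454·99.176 − -58.418·150.784 = 13316.445616
x = (4632.641782·99.176 − -58.418·2793.403664) / 13316.445616 = 46.756616
y = (45.454·2793.403664 − 4632.641782·150.784) / 13316.445616 = -42.921130

x=46.757 y=-42.921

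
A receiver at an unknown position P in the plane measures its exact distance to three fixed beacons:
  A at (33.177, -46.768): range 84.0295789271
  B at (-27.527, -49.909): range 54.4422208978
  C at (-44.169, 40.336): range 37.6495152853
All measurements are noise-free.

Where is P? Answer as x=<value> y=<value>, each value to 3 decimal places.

eq1: (x − 33.177)² + (y + 46.768)² = 84.0295789271²
eq2: (x + 27.527)² + (y + 49.909)² = 54.4422208978²
eq3: (x + 44.169)² + (y − 40.336)² = 37.6495152853²
eq1−eq2, eq1−eq3 (x²,y² cancel):
  -121.408·x − 6.282·y = 4057.699575
  -154.692·x + 174.208·y = 5933.418437
det = -121.408·174.208 − -6.282·-154.692 = -22122.020008
x = (4057.699575·174.208 − -6.282·5933.418437) / -22122.020008 = -33.638766
y = (-121.408·5933.418437 − 4057.699575·-154.692) / -22122.020008 = 4.189075

x=-33.639 y=4.189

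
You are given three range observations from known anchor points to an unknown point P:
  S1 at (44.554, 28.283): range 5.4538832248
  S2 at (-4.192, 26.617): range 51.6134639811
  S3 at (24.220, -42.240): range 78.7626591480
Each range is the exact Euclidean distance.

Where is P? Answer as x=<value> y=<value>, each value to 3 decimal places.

x=47.006 y=33.155

eq1: (x − 44.554)² + (y − 28.283)² = 5.4538832248²
eq2: (x + 4.192)² + (y − 26.617)² = 51.6134639811²
eq3: (x − 24.220)² + (y + 42.240)² = 78.7626591480²
eq3−eq2, eq3−eq1 (x²,y² cancel):
  -56.824·x + 137.714·y = 1894.818365
  40.668·x + 141.046·y = 6587.972639
det = -56.824·141.046 − 137.714·40.668 = -13615.350856
x = (1894.818365·141.046 − 137.714·6587.972639) / -13615.350856 = 47.005730
y = (-56.824·6587.972639 − 1894.818365·40.668) / -13615.350856 = 33.154741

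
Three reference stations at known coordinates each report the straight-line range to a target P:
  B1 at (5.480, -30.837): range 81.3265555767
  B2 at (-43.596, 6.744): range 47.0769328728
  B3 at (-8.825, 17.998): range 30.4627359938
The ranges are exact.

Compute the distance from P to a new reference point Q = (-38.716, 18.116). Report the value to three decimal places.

34.887

eq1: (x − 5.480)² + (y + 30.837)² = 81.3265555767²
eq2: (x + 43.596)² + (y − 6.744)² = 47.0769328728²
eq3: (x + 8.825)² + (y − 17.998)² = 30.4627359938²
eq2−eq3, eq2−eq1 (x²,y² cancel):
  69.542·x + 22.508·y = -256.024799
  98.152·x − 75.162·y = -5362.912816
det = 69.542·-75.162 − 22.508·98.152 = -7436.121020
x = (-256.024799·-75.162 − 22.508·-5362.912816) / -7436.121020 = -18.820535
y = (69.542·-5362.912816 − -256.024799·98.152) / -7436.121020 = 46.774163
|P − Q| = √((-18.820535 − -38.716)² + (46.774163 − 18.116)²) = 34.887244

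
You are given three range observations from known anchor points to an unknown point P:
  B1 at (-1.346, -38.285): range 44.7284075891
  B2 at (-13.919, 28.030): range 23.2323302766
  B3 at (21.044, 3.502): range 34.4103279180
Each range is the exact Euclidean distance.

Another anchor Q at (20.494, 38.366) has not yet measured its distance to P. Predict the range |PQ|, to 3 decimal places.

eq1: (x + 1.346)² + (y + 38.285)² = 44.7284075891²
eq2: (x + 13.919)² + (y − 28.030)² = 23.2323302766²
eq3: (x − 21.044)² + (y − 3.502)² = 34.4103279180²
eq2−eq1, eq2−eq3 (x²,y² cancel):
  25.146·x − 132.630·y = -972.755795
  69.926·x − 49.056·y = -1168.635018
det = 25.146·-49.056 − -132.630·69.926 = 8040.723204
x = (-972.755795·-49.056 − -132.630·-1168.635018) / 8040.723204 = -13.341655
y = (25.146·-1168.635018 − -972.755795·69.926) / 8040.723204 = 4.804845
|P − Q| = √((-13.341655 − 20.494)² + (4.804845 − 38.366)²) = 47.657137

47.657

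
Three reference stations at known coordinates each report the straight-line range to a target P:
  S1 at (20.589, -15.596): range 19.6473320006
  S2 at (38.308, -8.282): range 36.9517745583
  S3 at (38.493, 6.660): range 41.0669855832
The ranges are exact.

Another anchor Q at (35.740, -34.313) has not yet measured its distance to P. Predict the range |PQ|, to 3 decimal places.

eq1: (x − 20.589)² + (y + 15.596)² = 19.6473320006²
eq2: (x − 38.308)² + (y + 8.282)² = 36.9517745583²
eq3: (x − 38.493)² + (y − 6.660)² = 41.0669855832²
eq1−eq2, eq1−eq3 (x²,y² cancel):
  35.438·x + 14.628·y = -110.463737
  35.808·x + 44.512·y = -441.555138
det = 35.438·44.512 − 14.628·35.808 = 1053.616832
x = (-110.463737·44.512 − 14.628·-441.555138) / 1053.616832 = 1.463631
y = (35.438·-441.555138 − -110.463737·35.808) / 1053.616832 = -11.097341
|P − Q| = √((1.463631 − 35.740)² + (-11.097341 − -34.313)²) = 41.398505

41.399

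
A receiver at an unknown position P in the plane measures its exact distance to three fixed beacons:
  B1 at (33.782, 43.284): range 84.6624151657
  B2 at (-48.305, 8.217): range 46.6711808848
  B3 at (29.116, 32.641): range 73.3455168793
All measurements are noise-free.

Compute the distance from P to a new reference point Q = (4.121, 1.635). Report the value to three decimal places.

eq1: (x − 33.782)² + (y − 43.284)² = 84.6624151657²
eq2: (x + 48.305)² + (y − 8.217)² = 46.6711808848²
eq3: (x − 29.116)² + (y − 32.641)² = 73.3455168793²
eq1−eq2, eq1−eq3 (x²,y² cancel):
  -164.174·x − 70.134·y = 4375.689351
  -9.332·x − 21.286·y = 686.607852
det = -164.174·-21.286 − -70.134·-9.332 = 2840.117276
x = (4375.689351·-21.286 − -70.134·686.607852) / 2840.117276 = -15.839616
y = (-164.174·686.607852 − 4375.689351·-9.332) / 2840.117276 = -25.312062
|P − Q| = √((-15.839616 − 4.121)² + (-25.312062 − 1.635)²) = 33.534614

33.535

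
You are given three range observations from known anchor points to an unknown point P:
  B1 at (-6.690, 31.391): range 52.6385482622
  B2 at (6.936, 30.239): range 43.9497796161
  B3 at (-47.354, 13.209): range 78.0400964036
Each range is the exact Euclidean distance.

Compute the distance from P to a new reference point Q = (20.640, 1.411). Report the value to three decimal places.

12.150

eq1: (x + 6.690)² + (y − 31.391)² = 52.6385482622²
eq2: (x − 6.936)² + (y − 30.239)² = 43.9497796161²
eq3: (x + 47.354)² + (y − 13.209)² = 78.0400964036²
eq2−eq1, eq2−eq3 (x²,y² cancel):
  -27.252·x + 2.304·y = -771.587871
  -108.580·x − 34.060·y = -2704.299738
det = -27.252·-34.060 − 2.304·-108.580 = 1178.371440
x = (-771.587871·-34.060 − 2.304·-2704.299738) / 1178.371440 = 27.589764
y = (-27.252·-2704.299738 − -771.587871·-108.580) / 1178.371440 = -8.555396
|P − Q| = √((27.589764 − 20.640)² + (-8.555396 − 1.411)²) = 12.150237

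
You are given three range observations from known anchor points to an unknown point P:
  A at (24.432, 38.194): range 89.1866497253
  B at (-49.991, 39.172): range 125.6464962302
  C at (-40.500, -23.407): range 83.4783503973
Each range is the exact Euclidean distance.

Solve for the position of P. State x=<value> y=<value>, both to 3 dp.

eq1: (x − 24.432)² + (y − 38.194)² = 89.1866497253²
eq2: (x + 49.991)² + (y − 39.172)² = 125.6464962302²
eq3: (x + 40.500)² + (y + 23.407)² = 83.4783503973²
eq1−eq2, eq1−eq3 (x²,y² cancel):
  -148.846·x + 1.956·y = -5854.942121
  -129.864·x − 123.202·y = 1118.056893
det = -148.846·-123.202 − 1.956·-129.864 = 18592.138876
x = (-5854.942121·-123.202 − 1.956·1118.056893) / 18592.138876 = 38.680523
y = (-148.846·1118.056893 − -5854.942121·-129.864) / 18592.138876 = -49.847116

x=38.681 y=-49.847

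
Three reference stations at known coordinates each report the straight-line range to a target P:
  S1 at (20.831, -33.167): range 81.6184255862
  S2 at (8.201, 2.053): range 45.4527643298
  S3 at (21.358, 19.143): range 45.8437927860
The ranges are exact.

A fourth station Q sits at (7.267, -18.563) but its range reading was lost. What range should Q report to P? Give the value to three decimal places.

eq1: (x − 20.831)² + (y + 33.167)² = 81.6184255862²
eq2: (x − 8.201)² + (y − 2.053)² = 45.4527643298²
eq3: (x − 21.358)² + (y − 19.143)² = 45.8437927860²
eq3−eq2, eq3−eq1 (x²,y² cancel):
  -26.314·x − 34.180·y = -715.447851
  -1.054·x − 104.620·y = -3848.552221
det = -26.314·-104.620 − -34.180·-1.054 = 2716.944960
x = (-715.447851·-104.620 − -34.180·-3848.552221) / 2716.944960 = -20.866584
y = (-26.314·-3848.552221 − -715.447851·-1.054) / 2716.944960 = 36.996230
|P − Q| = √((-20.866584 − 7.267)² + (36.996230 − -18.563)²) = 62.276212

62.276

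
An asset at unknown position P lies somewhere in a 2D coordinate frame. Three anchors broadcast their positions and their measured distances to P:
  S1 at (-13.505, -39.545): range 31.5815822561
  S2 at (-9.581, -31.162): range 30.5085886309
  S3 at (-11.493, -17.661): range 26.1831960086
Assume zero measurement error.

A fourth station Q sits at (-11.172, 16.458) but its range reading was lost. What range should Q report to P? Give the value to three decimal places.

44.377

eq1: (x + 13.505)² + (y + 39.545)² = 31.5815822561²
eq2: (x + 9.581)² + (y + 31.162)² = 30.5085886309²
eq3: (x + 11.493)² + (y + 17.661)² = 26.1831960086²
eq1−eq2, eq1−eq3 (x²,y² cancel):
  7.848·x + 16.766·y = -616.703887
  4.024·x + 43.768·y = -990.355495
det = 7.848·43.768 − 16.766·4.024 = 276.024880
x = (-616.703887·43.768 − 16.766·-990.355495) / 276.024880 = -37.632823
y = (7.848·-990.355495 − -616.703887·4.024) / 276.024880 = -19.167451
|P − Q| = √((-37.632823 − -11.172)² + (-19.167451 − 16.458)²) = 44.377336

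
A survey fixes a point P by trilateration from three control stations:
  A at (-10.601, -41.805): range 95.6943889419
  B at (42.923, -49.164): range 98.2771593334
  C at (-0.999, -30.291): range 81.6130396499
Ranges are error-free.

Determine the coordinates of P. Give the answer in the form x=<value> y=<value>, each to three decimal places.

eq1: (x + 10.601)² + (y + 41.805)² = 95.6943889419²
eq2: (x − 42.923)² + (y + 49.164)² = 98.2771593334²
eq3: (x + 0.999)² + (y + 30.291)² = 81.6130396499²
eq2−eq3, eq2−eq1 (x²,y² cancel):
  -87.844·x + 37.746·y = -343.228337
  -107.048·x + 14.718·y = -1898.459627
det = -87.844·14.718 − 37.746·-107.048 = 2747.745816
x = (-343.228337·14.718 − 37.746·-1898.459627) / 2747.745816 = 24.240824
y = (-87.844·-1898.459627 − -343.228337·-107.048) / 2747.745816 = 47.321109

x=24.241 y=47.321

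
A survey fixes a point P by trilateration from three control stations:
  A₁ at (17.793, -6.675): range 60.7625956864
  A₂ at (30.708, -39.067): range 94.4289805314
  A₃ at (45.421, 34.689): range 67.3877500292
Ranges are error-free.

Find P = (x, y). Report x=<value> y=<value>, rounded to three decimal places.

eq1: (x − 17.793)² + (y + 6.675)² = 60.7625956864²
eq2: (x − 30.708)² + (y + 39.067)² = 94.4289805314²
eq3: (x − 45.421)² + (y − 34.689)² = 67.3877500292²
eq3−eq2, eq3−eq1 (x²,y² cancel):
  -29.426·x − 147.512·y = -5172.905719
  -55.256·x − 82.728·y = -2056.231669
det = -29.426·-82.728 − -147.512·-55.256 = -5716.568944
x = (-5172.905719·-82.728 − -147.512·-2056.231669) / -5716.568944 = -21.800716
y = (-29.426·-2056.231669 − -5172.905719·-55.256) / -5716.568944 = 39.416546

x=-21.801 y=39.417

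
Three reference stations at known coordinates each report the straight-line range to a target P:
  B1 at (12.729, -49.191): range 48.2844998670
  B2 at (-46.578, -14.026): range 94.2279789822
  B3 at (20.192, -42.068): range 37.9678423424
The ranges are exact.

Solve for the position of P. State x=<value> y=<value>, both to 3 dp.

eq1: (x − 12.729)² + (y + 49.191)² = 48.2844998670²
eq2: (x + 46.578)² + (y + 14.026)² = 94.2279789822²
eq3: (x − 20.192)² + (y + 42.068)² = 37.9678423424²
eq3−eq2, eq3−eq1 (x²,y² cancel):
  -133.540·x + 56.084·y = -7248.549699
  -14.926·x − 14.246·y = -485.487441
det = -133.540·-14.246 − 56.084·-14.926 = 2739.520624
x = (-7248.549699·-14.246 − 56.084·-485.487441) / 2739.520624 = 47.632756
y = (-133.540·-485.487441 − -7248.549699·-14.926) / 2739.520624 = -15.827535

x=47.633 y=-15.828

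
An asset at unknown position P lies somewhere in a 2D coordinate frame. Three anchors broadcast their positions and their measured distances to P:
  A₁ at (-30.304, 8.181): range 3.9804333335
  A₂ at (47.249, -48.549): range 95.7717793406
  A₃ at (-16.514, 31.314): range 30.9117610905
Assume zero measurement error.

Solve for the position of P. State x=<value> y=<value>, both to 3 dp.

eq1: (x + 30.304)² + (y − 8.181)² = 3.9804333335²
eq2: (x − 47.249)² + (y + 48.549)² = 95.7717793406²
eq3: (x + 16.514)² + (y − 31.314)² = 30.9117610905²
eq3−eq1, eq3−eq2 (x²,y² cancel):
  -27.580·x − 46.266·y = 671.675509
  127.526·x − 159.726·y = -4880.502134
det = -27.580·-159.726 − -46.266·127.526 = 10305.360996
x = (671.675509·-159.726 − -46.266·-4880.502134) / 10305.360996 = -32.321561
y = (-27.580·-4880.502134 − 671.675509·127.526) / 10305.360996 = 4.749776

x=-32.322 y=4.750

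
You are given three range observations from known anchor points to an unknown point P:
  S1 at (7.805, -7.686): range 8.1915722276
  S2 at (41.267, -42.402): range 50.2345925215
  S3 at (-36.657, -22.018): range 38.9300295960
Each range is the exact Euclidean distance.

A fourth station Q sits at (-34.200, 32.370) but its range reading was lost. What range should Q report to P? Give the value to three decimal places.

eq1: (x − 7.805)² + (y + 7.686)² = 8.1915722276²
eq2: (x − 41.267)² + (y + 42.402)² = 50.2345925215²
eq3: (x + 36.657)² + (y + 22.018)² = 38.9300295960²
eq3−eq2, eq3−eq1 (x²,y² cancel):
  155.848·x − 40.768·y = 664.399839
  88.924·x + 28.664·y = -260.090003
det = 155.848·28.664 − -40.768·88.924 = 8092.480704
x = (664.399839·28.664 − -40.768·-260.090003) / 8092.480704 = 1.043068
y = (155.848·-260.090003 − 664.399839·88.924) / 8092.480704 = -12.309649
|P − Q| = √((1.043068 − -34.200)² + (-12.309649 − 32.370)²) = 56.906457

56.906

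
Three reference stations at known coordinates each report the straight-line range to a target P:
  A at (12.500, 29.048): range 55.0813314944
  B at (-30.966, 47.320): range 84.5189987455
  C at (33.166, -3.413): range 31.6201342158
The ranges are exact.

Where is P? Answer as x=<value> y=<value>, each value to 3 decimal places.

x=11.052 y=-26.014

eq1: (x − 12.500)² + (y − 29.048)² = 55.0813314944²
eq2: (x + 30.966)² + (y − 47.320)² = 84.5189987455²
eq3: (x − 33.166)² + (y + 3.413)² = 31.6201342158²
eq1−eq2, eq1−eq3 (x²,y² cancel):
  -86.932·x + 36.544·y = -1911.468818
  41.332·x − 64.922·y = 2145.716012
det = -86.932·-64.922 − 36.544·41.332 = 4133.362696
x = (-1911.468818·-64.922 − 36.544·2145.716012) / 4133.362696 = 11.052341
y = (-86.932·2145.716012 − -1911.468818·41.332) / 4133.362696 = -26.014304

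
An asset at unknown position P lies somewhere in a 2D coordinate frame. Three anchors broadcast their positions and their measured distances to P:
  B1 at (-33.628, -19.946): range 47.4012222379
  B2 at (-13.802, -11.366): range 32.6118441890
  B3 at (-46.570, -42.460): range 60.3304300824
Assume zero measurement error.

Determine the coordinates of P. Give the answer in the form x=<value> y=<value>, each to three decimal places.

x=12.573 y=-30.547

eq1: (x + 33.628)² + (y + 19.946)² = 47.4012222379²
eq2: (x + 13.802)² + (y + 11.366)² = 32.6118441890²
eq3: (x + 46.570)² + (y + 42.460)² = 60.3304300824²
eq1−eq3, eq1−eq2 (x²,y² cancel):
  -25.884·x − 45.028·y = 1050.046276
  39.652·x + 17.160·y = -25.660652
det = -25.884·17.160 − -45.028·39.652 = 1341.280816
x = (1050.046276·17.160 − -45.028·-25.660652) / 1341.280816 = 12.572569
y = (-25.884·-25.660652 − 1050.046276·39.652) / 1341.280816 = -30.547097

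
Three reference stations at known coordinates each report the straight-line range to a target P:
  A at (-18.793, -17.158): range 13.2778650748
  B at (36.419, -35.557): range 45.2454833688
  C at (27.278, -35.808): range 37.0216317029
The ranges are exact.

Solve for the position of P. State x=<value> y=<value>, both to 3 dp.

x=-5.621 y=-18.829

eq1: (x + 18.793)² + (y + 17.158)² = 13.2778650748²
eq2: (x − 36.419)² + (y + 35.557)² = 45.2454833688²
eq3: (x − 27.278)² + (y + 35.808)² = 37.0216317029²
eq1−eq3, eq1−eq2 (x²,y² cancel):
  92.142·x − 37.300·y = 184.428822
  110.424·x − 36.798·y = 72.217933
det = 92.142·-36.798 − -37.300·110.424 = 728.173884
x = (184.428822·-36.798 − -37.300·72.217933) / 728.173884 = -5.620749
y = (92.142·72.217933 − 184.428822·110.424) / 728.173884 = -18.829381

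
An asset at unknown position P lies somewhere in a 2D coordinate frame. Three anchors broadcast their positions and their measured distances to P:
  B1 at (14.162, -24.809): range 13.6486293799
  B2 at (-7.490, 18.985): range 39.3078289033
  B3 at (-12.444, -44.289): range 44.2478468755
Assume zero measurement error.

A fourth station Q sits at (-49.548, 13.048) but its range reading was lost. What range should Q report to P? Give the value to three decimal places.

71.216

eq1: (x − 14.162)² + (y + 24.809)² = 13.6486293799²
eq2: (x + 7.490)² + (y − 18.985)² = 39.3078289033²
eq3: (x + 12.444)² + (y + 44.289)² = 44.2478468755²
eq2−eq1, eq2−eq3 (x²,y² cancel):
  43.304·x − 87.588·y = 1758.338729
  -9.908·x − 126.548·y = 1287.071792
det = 43.304·-126.548 − -87.588·-9.908 = -6347.856496
x = (1758.338729·-126.548 − -87.588·1287.071792) / -6347.856496 = 17.294374
y = (43.304·1287.071792 − 1758.338729·-9.908) / -6347.856496 = -11.524674
|P − Q| = √((17.294374 − -49.548)² + (-11.524674 − 13.048)²) = 71.216004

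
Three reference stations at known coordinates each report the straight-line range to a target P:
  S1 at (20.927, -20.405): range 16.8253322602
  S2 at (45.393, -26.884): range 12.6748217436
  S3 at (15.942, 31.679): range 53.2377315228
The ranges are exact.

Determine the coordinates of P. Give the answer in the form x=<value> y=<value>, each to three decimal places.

x=37.412 y=-17.038

eq1: (x − 20.927)² + (y + 20.405)² = 16.8253322602²
eq2: (x − 45.393)² + (y + 26.884)² = 12.6748217436²
eq3: (x − 15.942)² + (y − 31.679)² = 53.2377315228²
eq2−eq1, eq2−eq3 (x²,y² cancel):
  -48.932·x + 12.958·y = -2051.411250
  -58.902·x + 117.126·y = -4199.172451
det = -48.932·117.126 − 12.958·-58.902 = -4967.957316
x = (-2051.411250·117.126 − 12.958·-4199.172451) / -4967.957316 = 37.411899
y = (-48.932·-4199.172451 − -2051.411250·-58.902) / -4967.957316 = -17.037522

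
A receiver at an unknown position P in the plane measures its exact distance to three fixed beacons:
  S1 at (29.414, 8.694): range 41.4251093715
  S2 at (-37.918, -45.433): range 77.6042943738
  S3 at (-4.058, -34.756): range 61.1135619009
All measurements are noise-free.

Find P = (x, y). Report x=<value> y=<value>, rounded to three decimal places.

x=-8.120 y=26.222

eq1: (x − 29.414)² + (y − 8.694)² = 41.4251093715²
eq2: (x + 37.918)² + (y + 45.433)² = 77.6042943738²
eq3: (x + 4.058)² + (y + 34.756)² = 61.1135619009²
eq2−eq1, eq2−eq3 (x²,y² cancel):
  134.664·x + 108.254·y = 1745.223638
  67.720·x + 21.354·y = 10.073744
det = 134.664·21.354 − 108.254·67.720 = -4455.345824
x = (1745.223638·21.354 − 108.254·10.073744) / -4455.345824 = -8.119904
y = (134.664·10.073744 − 1745.223638·67.720) / -4455.345824 = 26.222426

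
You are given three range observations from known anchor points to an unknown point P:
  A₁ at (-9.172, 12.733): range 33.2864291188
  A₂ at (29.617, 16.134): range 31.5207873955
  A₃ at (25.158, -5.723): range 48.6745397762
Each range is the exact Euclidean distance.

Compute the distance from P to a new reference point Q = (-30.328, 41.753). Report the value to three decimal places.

39.779

eq1: (x + 9.172)² + (y − 12.733)² = 33.2864291188²
eq2: (x − 29.617)² + (y − 16.134)² = 31.5207873955²
eq3: (x − 25.158)² + (y + 5.723)² = 48.6745397762²
eq1−eq2, eq1−eq3 (x²,y² cancel):
  77.578·x + 6.802·y = 1005.644097
  68.660·x − 36.912·y = -841.801639
det = 77.578·-36.912 − 6.802·68.660 = -3330.584456
x = (1005.644097·-36.912 − 6.802·-841.801639) / -3330.584456 = 9.426093
y = (77.578·-841.801639 − 1005.644097·68.660) / -3330.584456 = 40.339110
|P − Q| = √((9.426093 − -30.328)² + (40.339110 − 41.753)²) = 39.779229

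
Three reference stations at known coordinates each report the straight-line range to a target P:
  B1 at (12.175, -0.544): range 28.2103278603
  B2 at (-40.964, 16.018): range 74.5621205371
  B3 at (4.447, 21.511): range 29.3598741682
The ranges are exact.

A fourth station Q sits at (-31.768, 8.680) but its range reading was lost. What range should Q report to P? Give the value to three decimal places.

65.982

eq1: (x − 12.175)² + (y + 0.544)² = 28.2103278603²
eq2: (x + 40.964)² + (y − 16.018)² = 74.5621205371²
eq3: (x − 4.447)² + (y − 21.511)² = 29.3598741682²
eq1−eq3, eq1−eq2 (x²,y² cancel):
  -15.456·x + 44.110·y = 267.792756
  -106.278·x + 33.124·y = -2977.588162
det = -15.456·33.124 − 44.110·-106.278 = 4175.958036
x = (267.792756·33.124 − 44.110·-2977.588162) / 4175.958036 = 33.575955
y = (-15.456·-2977.588162 − 267.792756·-106.278) / 4175.958036 = 17.835927
|P − Q| = √((33.575955 − -31.768)² + (17.835927 − 8.680)²) = 65.982297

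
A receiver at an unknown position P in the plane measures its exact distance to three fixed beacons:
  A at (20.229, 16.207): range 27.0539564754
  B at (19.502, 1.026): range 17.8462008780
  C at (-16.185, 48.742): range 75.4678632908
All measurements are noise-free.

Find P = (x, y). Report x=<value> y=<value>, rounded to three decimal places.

x=36.002 y=-5.773

eq1: (x − 20.229)² + (y − 16.207)² = 27.0539564754²
eq2: (x − 19.502)² + (y − 1.026)² = 17.8462008780²
eq3: (x + 16.185)² + (y − 48.742)² = 75.4678632908²
eq3−eq2, eq3−eq1 (x²,y² cancel):
  71.374·x − 95.432·y = 3120.555395
  72.828·x − 65.070·y = 2997.624330
det = 71.374·-65.070 − -95.432·72.828 = 2305.815516
x = (3120.555395·-65.070 − -95.432·2997.624330) / 2305.815516 = 36.002336
y = (71.374·2997.624330 − 3120.555395·72.828) / 2305.815516 = -5.772955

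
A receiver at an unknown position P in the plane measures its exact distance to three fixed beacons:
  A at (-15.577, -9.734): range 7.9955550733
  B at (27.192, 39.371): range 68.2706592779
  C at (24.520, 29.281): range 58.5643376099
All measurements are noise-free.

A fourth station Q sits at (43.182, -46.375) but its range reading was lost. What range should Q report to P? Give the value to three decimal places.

62.384

eq1: (x + 15.577)² + (y + 9.734)² = 7.9955550733²
eq2: (x − 27.192)² + (y − 39.371)² = 68.2706592779²
eq3: (x − 24.520)² + (y − 29.281)² = 58.5643376099²
eq3−eq2, eq3−eq1 (x²,y² cancel):
  5.344·x + 20.180·y = -400.228135
  -80.194·x − 78.030·y = 2244.639063
det = 5.344·-78.030 − 20.180·-80.194 = 1201.322600
x = (-400.228135·-78.030 − 20.180·2244.639063) / 1201.322600 = -11.709607
y = (5.344·2244.639063 − -400.228135·-80.194) / 1201.322600 = -16.732012
|P − Q| = √((-11.709607 − 43.182)² + (-16.732012 − -46.375)²) = 62.384255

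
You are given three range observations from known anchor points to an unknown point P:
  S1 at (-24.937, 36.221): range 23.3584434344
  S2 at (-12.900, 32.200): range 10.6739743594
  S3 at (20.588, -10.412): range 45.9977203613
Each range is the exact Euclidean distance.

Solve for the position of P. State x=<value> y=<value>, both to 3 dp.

x=-2.628 y=29.297

eq1: (x + 24.937)² + (y − 36.221)² = 23.3584434344²
eq2: (x + 12.900)² + (y − 32.200)² = 10.6739743594²
eq3: (x − 20.588)² + (y + 10.412)² = 45.9977203613²
eq3−eq1, eq3−eq2 (x²,y² cancel):
  -91.050·x + 93.266·y = 2971.712721
  -66.976·x + 85.224·y = 2672.831062
det = -91.050·85.224 − 93.266·-66.976 = -1513.061584
x = (2971.712721·85.224 − 93.266·2672.831062) / -1513.061584 = -2.628434
y = (-91.050·2672.831062 − 2971.712721·-66.976) / -1513.061584 = 29.296783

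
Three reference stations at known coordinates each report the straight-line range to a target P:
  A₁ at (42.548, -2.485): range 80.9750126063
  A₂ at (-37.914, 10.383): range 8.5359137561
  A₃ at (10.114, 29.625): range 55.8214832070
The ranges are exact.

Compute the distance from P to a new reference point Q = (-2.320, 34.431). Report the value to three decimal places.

eq1: (x − 42.548)² + (y + 2.485)² = 80.9750126063²
eq2: (x + 37.914)² + (y − 10.383)² = 8.5359137561²
eq3: (x − 10.114)² + (y − 29.625)² = 55.8214832070²
eq2−eq1, eq2−eq3 (x²,y² cancel):
  160.924·x − 25.736·y = -6212.861399
  96.056·x + 38.484·y = -3608.520628
det = 160.924·38.484 − -25.736·96.056 = 8665.096432
x = (-6212.861399·38.484 − -25.736·-3608.520628) / 8665.096432 = -38.310554
y = (160.924·-3608.520628 − -6212.861399·96.056) / 8665.096432 = 1.856303
|P − Q| = √((-38.310554 − -2.320)² + (1.856303 − 34.431)²) = 48.543083

48.543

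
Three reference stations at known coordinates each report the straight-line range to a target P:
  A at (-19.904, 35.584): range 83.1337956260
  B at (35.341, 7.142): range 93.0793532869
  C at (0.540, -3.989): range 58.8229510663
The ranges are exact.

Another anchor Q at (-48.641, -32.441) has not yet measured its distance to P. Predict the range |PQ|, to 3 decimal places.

eq1: (x + 19.904)² + (y − 35.584)² = 83.1337956260²
eq2: (x − 35.341)² + (y − 7.142)² = 93.0793532869²
eq3: (x − 0.540)² + (y + 3.989)² = 58.8229510663²
eq3−eq2, eq3−eq1 (x²,y² cancel):
  69.602·x + 22.262·y = -3919.835712
  -40.888·x + 79.146·y = -1804.901852
det = 69.602·79.146 − 22.262·-40.888 = 6418.968548
x = (-3919.835712·79.146 − 22.262·-1804.901852) / 6418.968548 = -42.071961
y = (69.602·-1804.901852 − -3919.835712·-40.888) / 6418.968548 = -44.539714
|P − Q| = √((-42.071961 − -48.641)² + (-44.539714 − -32.441)²) = 13.767031

13.767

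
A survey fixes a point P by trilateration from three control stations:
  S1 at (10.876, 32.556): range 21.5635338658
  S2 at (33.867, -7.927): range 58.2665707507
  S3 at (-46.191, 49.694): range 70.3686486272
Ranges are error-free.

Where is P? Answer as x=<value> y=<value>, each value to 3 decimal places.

eq1: (x − 10.876)² + (y − 32.556)² = 21.5635338658²
eq2: (x − 33.867)² + (y + 7.927)² = 58.2665707507²
eq3: (x + 46.191)² + (y − 49.694)² = 70.3686486272²
eq2−eq3, eq2−eq1 (x²,y² cancel):
  -160.116·x + 115.242·y = 1836.537656
  -45.982·x + 80.966·y = 2898.376768
det = -160.116·80.966 − 115.242·-45.982 = -7664.894412
x = (1836.537656·80.966 − 115.242·2898.376768) / -7664.894412 = 24.177453
y = (-160.116·2898.376768 − 1836.537656·-45.982) / -7664.894412 = 49.528252

x=24.177 y=49.528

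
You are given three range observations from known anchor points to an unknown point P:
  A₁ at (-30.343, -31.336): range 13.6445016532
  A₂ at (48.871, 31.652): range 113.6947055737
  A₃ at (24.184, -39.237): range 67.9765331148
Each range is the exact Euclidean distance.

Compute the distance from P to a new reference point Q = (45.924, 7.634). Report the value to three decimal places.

eq1: (x + 30.343)² + (y + 31.336)² = 13.6445016532²
eq2: (x − 48.871)² + (y − 31.652)² = 113.6947055737²
eq3: (x − 24.184)² + (y + 39.237)² = 67.9765331148²
eq3−eq2, eq3−eq1 (x²,y² cancel):
  49.374·x + 141.778·y = -7039.861301
  -109.054·x + 15.802·y = 4212.871149
det = 49.374·15.802 − 141.778·-109.054 = 16241.665960
x = (-7039.861301·15.802 − 141.778·4212.871149) / 16241.665960 = -43.624609
y = (49.374·4212.871149 − -7039.861301·-109.054) / 16241.665960 = -34.461904
|P − Q| = √((-43.624609 − 45.924)² + (-34.461904 − 7.634)²) = 98.949576

98.950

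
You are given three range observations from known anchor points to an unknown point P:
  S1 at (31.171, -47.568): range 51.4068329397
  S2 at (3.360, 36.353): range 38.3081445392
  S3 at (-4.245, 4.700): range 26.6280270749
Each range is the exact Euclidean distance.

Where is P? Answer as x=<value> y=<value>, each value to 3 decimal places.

x=22.333 y=3.073

eq1: (x − 31.171)² + (y + 47.568)² = 51.4068329397²
eq2: (x − 3.360)² + (y − 36.353)² = 38.3081445392²
eq3: (x + 4.245)² + (y − 4.700)² = 26.6280270749²
eq2−eq3, eq2−eq1 (x²,y² cancel):
  -15.210·x − 63.306·y = -534.258072
  55.622·x − 167.842·y = 726.367121
det = -15.210·-167.842 − -63.306·55.622 = 6074.083152
x = (-534.258072·-167.842 − -63.306·726.367121) / 6074.083152 = 22.333303
y = (-15.210·726.367121 − -534.258072·55.622) / 6074.083152 = 3.073461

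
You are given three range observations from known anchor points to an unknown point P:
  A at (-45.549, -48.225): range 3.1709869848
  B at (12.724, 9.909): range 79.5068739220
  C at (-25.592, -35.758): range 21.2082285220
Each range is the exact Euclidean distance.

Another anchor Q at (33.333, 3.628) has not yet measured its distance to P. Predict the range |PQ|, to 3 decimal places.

eq1: (x + 45.549)² + (y + 48.225)² = 3.1709869848²
eq2: (x − 12.724)² + (y − 9.909)² = 79.5068739220²
eq3: (x + 25.592)² + (y + 35.758)² = 21.2082285220²
eq2−eq3, eq2−eq1 (x²,y² cancel):
  -76.632·x − 91.334·y = 7545.050615
  -116.546·x − 116.268·y = 10451.561411
det = -76.632·-116.268 − -91.334·-116.546 = -1734.762988
x = (7545.050615·-116.268 − -91.334·10451.561411) / -1734.762988 = -44.579557
y = (-76.632·10451.561411 − 7545.050615·-116.546) / -1734.762988 = -45.205838
|P − Q| = √((-44.579557 − 33.333)² + (-45.205838 − 3.628)²) = 91.951673

91.952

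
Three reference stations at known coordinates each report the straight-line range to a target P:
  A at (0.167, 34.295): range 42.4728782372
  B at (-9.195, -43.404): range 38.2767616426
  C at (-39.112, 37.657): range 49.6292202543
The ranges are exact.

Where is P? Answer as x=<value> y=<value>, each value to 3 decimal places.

eq1: (x − 0.167)² + (y − 34.295)² = 42.4728782372²
eq2: (x + 9.195)² + (y + 43.404)² = 38.2767616426²
eq3: (x + 39.112)² + (y − 37.657)² = 49.6292202543²
eq2−eq3, eq2−eq1 (x²,y² cancel):
  -59.834·x + 162.122·y = -18.606069
  18.724·x + 155.398·y = -1131.115231
det = -59.834·155.398 − 162.122·18.724 = -12333.656260
x = (-18.606069·155.398 − 162.122·-1131.115231) / -12333.656260 = -14.633724
y = (-59.834·-1131.115231 − -18.606069·18.724) / -12333.656260 = -5.515601

x=-14.634 y=-5.516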